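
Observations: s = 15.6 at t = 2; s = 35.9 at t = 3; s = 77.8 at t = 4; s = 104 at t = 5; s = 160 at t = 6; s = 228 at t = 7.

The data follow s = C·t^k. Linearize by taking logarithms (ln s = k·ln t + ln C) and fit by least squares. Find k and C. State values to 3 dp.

k = 2.128, C = 3.603

Let Y = ln s. Fitting Y = k·ln t + ln C by least squares:
AᵀA = [[13.1965, 8.5252]; [8.5252, 6]], rhs = [39.0076, 25.8311]ᵀ  (here Σln t = 8.5252, Σ(ln t)² = 13.1965, Σln s = 25.8311, Σln t·ln s = 39.0076).
Δ = 13.1965·6 − (8.5252)² = 6.5005; k = (39.0076·6 − 8.5252·25.8311)/6.5005 = 2.12779, ln C = (13.1965·25.8311 − 8.5252·39.0076)/6.5005 = 1.28188, so C = exp(1.28188) = 3.60342.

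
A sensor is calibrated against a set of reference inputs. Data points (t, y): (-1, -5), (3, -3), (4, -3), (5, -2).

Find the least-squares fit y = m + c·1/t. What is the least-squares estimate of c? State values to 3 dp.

c = 1.785

Setting ∂/∂m … = 0 gives: 4·m + (-13/60)·c = -13;  (-13/60)·m + (4369/3600)·c = 57/20.
Eliminating c: (4369/3600)·(row 1) − (-13/60)·(row 2) gives (1923/400)·m = (4369/3600)·(-13) − (-13/60)·(57/20) = -27287/1800, so m = -54574/17307.
Then c = ((57/20) − (-13/60)·(-54574/17307))/(4369/3600) = 10300/5769.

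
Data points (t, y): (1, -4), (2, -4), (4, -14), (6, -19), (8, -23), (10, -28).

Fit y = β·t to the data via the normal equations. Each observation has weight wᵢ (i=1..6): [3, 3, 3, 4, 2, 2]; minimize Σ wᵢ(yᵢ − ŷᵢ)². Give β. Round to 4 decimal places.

β = -2.9682

AᵀWA·[β]ᵀ = AᵀWy reads: 535·β = -1588.
(Σwᵢ·t·t = 535, Σwᵢ·t·y = -1588.)
Hence β = -1588 / 535 ≈ -2.96822.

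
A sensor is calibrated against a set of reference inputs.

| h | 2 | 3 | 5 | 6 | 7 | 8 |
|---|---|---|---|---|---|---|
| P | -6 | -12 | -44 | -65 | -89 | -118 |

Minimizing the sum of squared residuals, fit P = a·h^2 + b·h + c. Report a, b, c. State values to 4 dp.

a = -2.0143, b = 1.2714, c = 0.5429

Forming XᵀX = [[8515, 1231, 187]; [1231, 187, 31]; [187, 31, 6]] and XᵀP = [-15485, -2225, -334]ᵀ gives XᵀX·[a, b, c]ᵀ = XᵀP.
Row-reducing yields a = -141/70, b = 89/70, c = 19/35.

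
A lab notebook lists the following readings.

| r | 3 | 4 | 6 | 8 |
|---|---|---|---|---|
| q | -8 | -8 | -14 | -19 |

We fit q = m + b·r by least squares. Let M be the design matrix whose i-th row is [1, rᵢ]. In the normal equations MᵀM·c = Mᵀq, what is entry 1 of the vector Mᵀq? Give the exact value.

Entry 1 ↔ basis 1, so (Mᵀq)_{1} = Σᵢ qᵢ = (1)·(-8) + (1)·(-8) + (1)·(-14) + (1)·(-19) = -49.

-49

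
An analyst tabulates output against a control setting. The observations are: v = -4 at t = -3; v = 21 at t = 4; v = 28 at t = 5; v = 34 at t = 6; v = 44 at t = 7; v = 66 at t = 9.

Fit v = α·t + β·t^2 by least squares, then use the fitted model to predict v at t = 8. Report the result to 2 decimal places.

v̂ = 54.67

MᵀM·[α, β]ᵀ = Mᵀv reads: 216·α + 1450·β = 1342;  1450·α + 11220·β = 9726.
(Σt·t = 216, Σt·t^2 = 1450, Σt^2·t^2 = 11220, Σt·v = 1342, Σt^2·v = 9726.)
det = 216·11220 − 1450² = 321020.
α = (1342·11220 − 1450·9726)/321020 = 47727/16051; β = (216·9726 − 1450·1342)/321020 = 38729/80255.
At t = 8: v̂ = (47727/16051)·(8) + (38729/80255)·(64) = 4387736/80255.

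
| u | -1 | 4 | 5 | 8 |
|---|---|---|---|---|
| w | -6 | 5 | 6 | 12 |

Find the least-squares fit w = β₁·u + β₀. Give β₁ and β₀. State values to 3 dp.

The normal equations are: 106·β₁ + 16·β₀ = 152;  16·β₁ + 4·β₀ = 17.
Eliminating β₀: 4·(row 1) − 16·(row 2) gives 168·β₁ = 4·152 − 16·17 = 336, so β₁ = 2.
Then β₀ = (17 − 16·2)/4 = -15/4.

β₁ = 2.000, β₀ = -3.750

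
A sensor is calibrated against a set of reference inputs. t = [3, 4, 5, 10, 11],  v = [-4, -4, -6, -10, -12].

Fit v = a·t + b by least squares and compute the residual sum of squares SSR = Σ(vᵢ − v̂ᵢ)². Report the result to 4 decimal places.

The normal system MᵀM·[a, b]ᵀ = Mᵀv is [[271, 33]; [33, 5]]·[a, b]ᵀ = [-290, -36]ᵀ.
Determinant 271·5 − 33² = 266.
a = ((-290)·5 − 33·(-36))/266 = -131/133; b = (271·(-36) − 33·(-290))/266 = -93/133.
Residuals: -46/133, 85/133, -50/133, 73/133, -62/133; SSR = 158/133.

SSR = 1.1880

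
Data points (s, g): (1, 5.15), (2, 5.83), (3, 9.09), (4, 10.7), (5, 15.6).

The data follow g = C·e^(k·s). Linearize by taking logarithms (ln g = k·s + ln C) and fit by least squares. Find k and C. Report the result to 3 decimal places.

Linearized form: ln g = k·s + ln C. From the 5 transformed points,
Σs = 15.0000, Σ(s)² = 55.0000, Σln g = 10.7267, Σs·ln g = 35.0039.
Equations: 55.0000·k + 15.0000·ln C = 35.0039;  15.0000·k + 5·ln C = 10.7267.
Δ = 55.0000·5 − (15.0000)² = 50.0000; k = (35.0039·5 − 15.0000·10.7267)/50.0000 = 0.28238, ln C = (55.0000·10.7267 − 15.0000·35.0039)/50.0000 = 1.29821, so C = exp(1.29821) = 3.66273.

k = 0.282, C = 3.663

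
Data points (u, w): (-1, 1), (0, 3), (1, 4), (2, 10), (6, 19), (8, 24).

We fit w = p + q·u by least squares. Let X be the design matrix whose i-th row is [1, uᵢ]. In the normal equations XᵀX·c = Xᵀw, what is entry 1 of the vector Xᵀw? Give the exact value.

Entry 1 ↔ basis 1, so (Xᵀw)_{1} = Σᵢ wᵢ = (1)·(1) + (1)·(3) + (1)·(4) + (1)·(10) + (1)·(19) + (1)·(24) = 61.

61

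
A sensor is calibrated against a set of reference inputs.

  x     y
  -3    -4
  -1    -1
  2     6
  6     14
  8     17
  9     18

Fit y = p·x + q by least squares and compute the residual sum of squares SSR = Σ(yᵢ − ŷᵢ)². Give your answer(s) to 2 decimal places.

SSR = 2.34

With design matrix A, AᵀA = [[195, 21]; [21, 6]] and Aᵀy = [407, 50]ᵀ.
Determinant 195·6 − 21² = 729.
p = (407·6 − 21·50)/729 = 464/243; q = (195·50 − 21·407)/729 = 401/243.
Residuals: 19/243, -20/27, 43/81, 217/243, 2/27, -203/243; SSR = 568/243.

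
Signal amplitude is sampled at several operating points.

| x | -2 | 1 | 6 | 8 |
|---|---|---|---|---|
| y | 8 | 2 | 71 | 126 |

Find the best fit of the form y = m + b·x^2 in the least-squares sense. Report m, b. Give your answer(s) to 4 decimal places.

Entries of MᵀM: Σ1 = 4, Σx^2 = 105, Σx^2·x^2 = 5409.
Moment sums: Σy = 207, Σx^2·y = 10654.
MᵀM·[m, b]ᵀ = Mᵀy becomes [[4, 105]; [105, 5409]]·[m, b]ᵀ = [207, 10654]ᵀ.
Eliminating b: 5409·(row 1) − 105·(row 2) gives 10611·m = 5409·207 − 105·10654 = 993, so m = 331/3537.
Then b = (10654 − 105·(331/3537))/5409 = 20881/10611.

m = 0.0936, b = 1.9679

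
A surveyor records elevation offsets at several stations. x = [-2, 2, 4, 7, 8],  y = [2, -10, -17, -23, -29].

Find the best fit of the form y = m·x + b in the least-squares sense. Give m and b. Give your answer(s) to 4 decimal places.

m = -2.9691, b = -4.1173

Compute the Gram sums: Σx·x = 137, Σx = 19, Σ1 = 5.
Moment sums: Σx·y = -485, Σy = -77.
Determinant 137·5 − 19² = 324.
m = ((-485)·5 − 19·(-77))/324 = -481/162; b = (137·(-77) − 19·(-485))/324 = -667/162.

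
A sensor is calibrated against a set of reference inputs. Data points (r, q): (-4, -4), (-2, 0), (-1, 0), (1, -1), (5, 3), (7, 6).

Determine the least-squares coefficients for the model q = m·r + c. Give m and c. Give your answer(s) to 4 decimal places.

Compute the Gram sums: Σr·r = 96, Σr = 6, Σ1 = 6.
Right-hand side: Σr·q = 72, Σq = 4.
Normal equations: [[96, 6]; [6, 6]]·[m, c]ᵀ = [72, 4]ᵀ.
det = 96·6 − 6² = 540.
m = (72·6 − 6·4)/540 = 34/45; c = (96·4 − 6·72)/540 = -4/45.

m = 0.7556, c = -0.0889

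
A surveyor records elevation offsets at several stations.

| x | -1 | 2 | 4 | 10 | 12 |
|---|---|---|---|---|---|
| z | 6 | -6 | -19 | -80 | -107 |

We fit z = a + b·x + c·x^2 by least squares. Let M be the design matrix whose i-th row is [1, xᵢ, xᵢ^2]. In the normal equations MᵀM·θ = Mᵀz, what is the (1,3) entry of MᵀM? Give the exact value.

Row 1 ↔ basis 1, column 3 ↔ basis x^2, so (MᵀM)_{1,3} = Σᵢ x^2 = (1)·(1) + (1)·(4) + (1)·(16) + (1)·(100) + (1)·(144) = 265.

265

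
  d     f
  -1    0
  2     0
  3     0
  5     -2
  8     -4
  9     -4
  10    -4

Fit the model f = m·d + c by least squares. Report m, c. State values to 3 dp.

The normal equations are: 284·m + 36·c = -118;  36·m + 7·c = -14.
Eliminating c: 7·(row 1) − 36·(row 2) gives 692·m = 7·(-118) − 36·(-14) = -322, so m = -161/346.
Then c = ((-14) − 36·(-161/346))/7 = 68/173.

m = -0.465, c = 0.393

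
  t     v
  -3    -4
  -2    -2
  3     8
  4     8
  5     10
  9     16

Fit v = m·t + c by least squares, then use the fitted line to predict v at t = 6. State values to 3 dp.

v̂ = 11.592

The normal system MᵀM·[m, c]ᵀ = Mᵀv is [[144, 16]; [16, 6]]·[m, c]ᵀ = [266, 36]ᵀ.
det = 144·6 − 16² = 608.
m = (266·6 − 16·36)/608 = 255/152; c = (144·36 − 16·266)/608 = 29/19.
At t = 6: v̂ = (255/152)·(6) + (29/19)·(1) = 881/76.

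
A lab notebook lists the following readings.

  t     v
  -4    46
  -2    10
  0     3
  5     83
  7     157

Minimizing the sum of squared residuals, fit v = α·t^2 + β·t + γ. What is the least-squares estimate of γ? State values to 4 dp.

γ = 2.0221

With design matrix A, AᵀA = [[3298, 396, 94]; [396, 94, 6]; [94, 6, 5]] and Aᵀv = [10544, 1310, 299]ᵀ.
Solving the 3×3 system (Gaussian elimination) gives α = 197399/65839, β = 77450/65839, γ = 133131/65839.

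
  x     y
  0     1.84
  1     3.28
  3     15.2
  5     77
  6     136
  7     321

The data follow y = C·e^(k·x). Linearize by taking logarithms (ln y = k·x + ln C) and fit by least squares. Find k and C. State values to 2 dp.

Let Y = ln y. Fitting Y = k·x + ln C by least squares:
Σx = 22.0000, Σ(x)² = 120.0000, Σln y = 19.5468, Σx·ln y = 100.9468.
Normal system: [[120.0000, 22.0000]; [22.0000, 6]]·[k, ln C]ᵀ = [100.9468, 19.5468]ᵀ.
Solving (det = 236.0000): k = 0.74428, ln C = 0.52876, so C = exp(0.52876) = 1.69683.

k = 0.74, C = 1.70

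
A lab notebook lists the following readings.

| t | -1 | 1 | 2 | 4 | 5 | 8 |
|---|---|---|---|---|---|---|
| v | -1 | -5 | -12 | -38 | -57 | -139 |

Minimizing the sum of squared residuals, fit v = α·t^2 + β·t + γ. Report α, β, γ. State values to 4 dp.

α = -1.9717, β = -1.4581, γ = -0.9064

From the data, Σt^2·t^2 = 4995, Σt^2·t = 709, Σt^2 = 111, Σt·t = 111, Σt = 19, Σ1 = 6.
For Mᵀv: Σt^2·v = -10983, Σt·v = -1577, Σv = -252.
So MᵀM·[α, β, γ]ᵀ = Mᵀv: [[4995, 709, 111]; [709, 111, 19]; [111, 19, 6]]·[α, β, γ]ᵀ = [-10983, -1577, -252]ᵀ.
Solving the 3×3 system (Gaussian elimination) gives α = -2855/1448, β = -10557/7240, γ = -3281/3620.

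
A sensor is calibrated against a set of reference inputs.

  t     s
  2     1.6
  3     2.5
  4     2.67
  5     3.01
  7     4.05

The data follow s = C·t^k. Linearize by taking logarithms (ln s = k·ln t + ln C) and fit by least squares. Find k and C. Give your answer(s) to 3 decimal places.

k = 0.688, C = 1.048

With ln sᵢ as the transformed response and ln tᵢ as the regressor:
XᵀX = [[9.9861, 6.7334]; [6.7334, 5]], rhs = [7.1892, 4.8690]ᵀ  (here Σln t = 6.7334, Σ(ln t)² = 9.9861, Σln s = 4.8690, Σln t·ln s = 7.1892).
Δ = 9.9861·5 − (6.7334)² = 4.5917; k = (7.1892·5 − 6.7334·4.8690)/4.5917 = 0.68835, ln C = (9.9861·4.8690 − 6.7334·7.1892)/4.5917 = 0.04682, so C = exp(0.04682) = 1.04793.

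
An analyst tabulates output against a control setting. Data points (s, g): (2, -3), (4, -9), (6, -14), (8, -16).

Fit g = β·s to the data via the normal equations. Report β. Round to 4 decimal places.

Setting ∂/∂β … = 0 gives: 120·β = -254.
(Σs·s = 120, Σs·g = -254.)
Hence β = -254 / 120 ≈ -2.11667.

β = -2.1167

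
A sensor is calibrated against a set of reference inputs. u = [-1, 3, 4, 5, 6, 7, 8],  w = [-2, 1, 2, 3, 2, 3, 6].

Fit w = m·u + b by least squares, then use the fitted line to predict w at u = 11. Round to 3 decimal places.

ŵ = 6.981

Sums needed: Σu·u = 200, Σu = 32, Σ1 = 7.
Right-hand side: Σu·w = 109, Σw = 15.
So XᵀX·[m, b]ᵀ = Xᵀw: [[200, 32]; [32, 7]]·[m, b]ᵀ = [109, 15]ᵀ.
Eliminating b: 7·(row 1) − 32·(row 2) gives 376·m = 7·109 − 32·15 = 283, so m = 283/376.
Then b = (15 − 32·(283/376))/7 = -61/47.
At u = 11: ŵ = (283/376)·(11) + (-61/47)·(1) = 2625/376.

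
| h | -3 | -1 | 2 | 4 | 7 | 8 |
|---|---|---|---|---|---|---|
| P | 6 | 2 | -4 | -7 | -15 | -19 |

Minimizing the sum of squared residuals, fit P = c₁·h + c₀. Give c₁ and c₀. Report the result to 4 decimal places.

With design matrix X, XᵀX = [[143, 17]; [17, 6]] and XᵀP = [-313, -37]ᵀ.
Eliminating c₀: 6·(row 1) − 17·(row 2) gives 569·c₁ = 6·(-313) − 17·(-37) = -1249, so c₁ = -1249/569.
Then c₀ = ((-37) − 17·(-1249/569))/6 = 30/569.

c₁ = -2.1951, c₀ = 0.0527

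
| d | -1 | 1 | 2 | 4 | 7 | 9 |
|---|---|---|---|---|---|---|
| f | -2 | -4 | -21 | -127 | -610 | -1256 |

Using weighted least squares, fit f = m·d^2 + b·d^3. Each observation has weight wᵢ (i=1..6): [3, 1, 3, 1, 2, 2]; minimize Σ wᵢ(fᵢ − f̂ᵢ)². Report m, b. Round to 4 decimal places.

The normal system MᵀWM·[m, b]ᵀ = MᵀWf is [[18232, 152830]; [152830, 1302472]]·[m, b]ᵀ = [-265546, -2258338]ᵀ.
det = 18232·1302472 − 152830² = 389660604.
m = ((-265546)·1302472 − 152830·(-2258338))/389660604 = -3551143/1910101; b = (18232·(-2258338) − 152830·(-265546))/389660604 = -49218603/32471717.

m = -1.8591, b = -1.5157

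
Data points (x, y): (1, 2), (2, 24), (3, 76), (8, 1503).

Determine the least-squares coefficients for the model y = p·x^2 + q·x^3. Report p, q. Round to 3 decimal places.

p = -0.425, q = 2.989

Normal-equation sums: Σx^2·x^2 = 4194, Σx^2·x^3 = 33044, Σx^3·x^3 = 262938.
And Σx^2·y = 96974, Σx^3·y = 771782.
det = 4194·262938 − 33044² = 10856036.
p = (96974·262938 − 33044·771782)/10856036 = -1153699/2714009; q = (4194·771782 − 33044·96974)/10856036 = 8111213/2714009.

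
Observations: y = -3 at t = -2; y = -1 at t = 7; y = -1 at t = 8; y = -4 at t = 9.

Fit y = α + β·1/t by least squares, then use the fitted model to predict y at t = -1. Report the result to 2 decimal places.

ŷ = -3.95

The normal equations are: 4·α + (-61/504)·β = -9;  (-61/504)·α + (75793/254016)·β = 397/504.
Δ = 4·(75793/254016) − (-61/504)² = 99817/84672.
α = ((-9)·(75793/254016) − (-61/504)·(397/504))/(99817/84672) = -657920/299451; β = (4·(397/504) − (-61/504)·(-9))/(99817/84672) = 174552/99817.
At t = -1: ŷ = (-657920/299451)·(1) + (174552/99817)·(-1) = -1181576/299451.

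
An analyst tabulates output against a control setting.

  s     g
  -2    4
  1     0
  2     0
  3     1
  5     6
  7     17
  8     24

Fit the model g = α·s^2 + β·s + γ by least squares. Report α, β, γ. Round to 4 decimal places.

α = 0.5160, β = -1.1727, γ = -0.0510

Compute the Gram sums: Σs^2·s^2 = 7236, Σs^2·s = 1008, Σs^2 = 156, Σs·s = 156, Σs = 24, Σ1 = 7.
For Aᵀg: Σs^2·g = 2544, Σs·g = 336, Σg = 52.
So AᵀA·[α, β, γ]ᵀ = Aᵀg: [[7236, 1008, 156]; [1008, 156, 24]; [156, 24, 7]]·[α, β, γ]ᵀ = [2544, 336, 52]ᵀ.
Solving the 3×3 system (Gaussian elimination) gives α = 1336/2589, β = -1012/863, γ = -44/863.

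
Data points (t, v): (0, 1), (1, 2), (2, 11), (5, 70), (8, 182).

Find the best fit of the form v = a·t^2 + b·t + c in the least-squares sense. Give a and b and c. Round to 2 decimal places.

The normal equations are: 4738·a + 646·b + 94·c = 13444;  646·a + 94·b + 16·c = 1830;  94·a + 16·b + 5·c = 266.
Solving the 3×3 system (Gaussian elimination) gives a = 29359/9984, b = -8467/9984, c = 1049/1664.

a = 2.94, b = -0.85, c = 0.63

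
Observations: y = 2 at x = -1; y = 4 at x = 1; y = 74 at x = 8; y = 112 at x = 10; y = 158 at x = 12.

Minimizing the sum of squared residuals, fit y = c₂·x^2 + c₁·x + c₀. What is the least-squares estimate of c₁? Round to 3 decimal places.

c₁ = 1.000

Normal-equation sums: Σx^2·x^2 = 34834, Σx^2·x = 3240, Σx^2 = 310, Σx·x = 310, Σx = 30, Σ1 = 5.
Right-hand side: Σx^2·y = 38694, Σx·y = 3610, Σy = 350.
Solving the 3×3 system (Gaussian elimination) gives c₂ = 1, c₁ = 1, c₀ = 2.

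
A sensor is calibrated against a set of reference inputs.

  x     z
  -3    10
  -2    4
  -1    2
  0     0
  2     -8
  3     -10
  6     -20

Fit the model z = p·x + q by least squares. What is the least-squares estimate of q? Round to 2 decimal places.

q = -0.86

From the data, Σx·x = 63, Σx = 5, Σ1 = 7.
And Σx·z = -206, Σz = -22.
Normal equations: [[63, 5]; [5, 7]]·[p, q]ᵀ = [-206, -22]ᵀ.
det = 63·7 − 5² = 416.
p = ((-206)·7 − 5·(-22))/416 = -333/104; q = (63·(-22) − 5·(-206))/416 = -89/104.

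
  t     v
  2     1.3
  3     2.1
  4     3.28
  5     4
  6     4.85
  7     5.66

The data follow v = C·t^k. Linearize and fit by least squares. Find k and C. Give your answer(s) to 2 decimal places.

With ln vᵢ as the transformed response and ln tᵢ as the regressor:
Over the data: Σln t = 8.5252, Σ(ln t)² = 13.1965, Σln v = 6.8908, Σln t·ln v = 11.0771.
Normal system: [[13.1965, 8.5252]; [8.5252, 6]]·[k, ln C]ᵀ = [11.0771, 6.8908]ᵀ.
Δ = 13.1965·6 − (8.5252)² = 6.5005; k = (11.0771·6 − 8.5252·6.8908)/6.5005 = 1.18711, ln C = (13.1965·6.8908 − 8.5252·11.0771)/6.5005 = -0.53824, so C = exp(-0.53824) = 0.58377.

k = 1.19, C = 0.58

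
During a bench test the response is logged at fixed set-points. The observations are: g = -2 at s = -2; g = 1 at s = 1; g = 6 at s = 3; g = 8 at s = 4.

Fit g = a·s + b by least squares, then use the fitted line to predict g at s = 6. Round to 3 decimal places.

ĝ = 10.857

From the data, Σs·s = 30, Σs = 6, Σ1 = 4.
And Σs·g = 55, Σg = 13.
Normal equations: [[30, 6]; [6, 4]]·[a, b]ᵀ = [55, 13]ᵀ.
det = 30·4 − 6² = 84.
a = (55·4 − 6·13)/84 = 71/42; b = (30·13 − 6·55)/84 = 5/7.
At s = 6: ĝ = (71/42)·(6) + (5/7)·(1) = 76/7.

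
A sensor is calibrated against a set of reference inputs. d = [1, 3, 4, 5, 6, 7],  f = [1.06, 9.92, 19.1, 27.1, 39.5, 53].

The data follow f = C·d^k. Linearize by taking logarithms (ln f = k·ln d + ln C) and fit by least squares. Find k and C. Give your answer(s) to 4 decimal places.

k = 2.0153, C = 1.0806

Taking logs, ln f = k·ln d + ln C, so regress ln f on ln d.
XᵀX = [[12.7160, 7.8320]; [7.8320, 6]], rhs = [26.2332, 16.2486]ᵀ  (here Σln d = 7.8320, Σ(ln d)² = 12.7160, Σln f = 16.2486, Σln d·ln f = 26.2332).
Slope k = (n·Σln d·ln f − Σln d·Σln f)/(n·Σ(ln d)² − (Σln d)²) = (6·26.2332 − 7.8320·16.2486)/14.9557 = 2.01528; ln C = (Σln f − k·Σln d)/n = 0.07749, so C = exp(0.07749) = 1.08057.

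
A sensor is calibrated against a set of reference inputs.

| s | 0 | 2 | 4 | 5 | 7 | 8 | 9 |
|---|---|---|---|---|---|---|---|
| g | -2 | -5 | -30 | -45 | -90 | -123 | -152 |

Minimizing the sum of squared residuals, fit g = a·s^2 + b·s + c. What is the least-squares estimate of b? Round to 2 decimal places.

b = 1.27

Entries of MᵀM: Σs^2·s^2 = 13955, Σs^2·s = 1781, Σs^2 = 239, Σs·s = 239, Σs = 35, Σ1 = 7.
For Mᵀg: Σs^2·g = -26219, Σs·g = -3337, Σg = -447.
Inverting the 3×3 Gram matrix, [a, b, c]ᵀ = [-97099/48081, 61168/48081, -1846/1457]ᵀ.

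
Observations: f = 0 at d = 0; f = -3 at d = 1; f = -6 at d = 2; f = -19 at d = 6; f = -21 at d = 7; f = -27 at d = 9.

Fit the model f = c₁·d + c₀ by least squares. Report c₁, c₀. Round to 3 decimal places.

The normal system MᵀM·[c₁, c₀]ᵀ = Mᵀf is [[171, 25]; [25, 6]]·[c₁, c₀]ᵀ = [-519, -76]ᵀ.
Determinant 171·6 − 25² = 401.
c₁ = ((-519)·6 − 25·(-76))/401 = -1214/401; c₀ = (171·(-76) − 25·(-519))/401 = -21/401.

c₁ = -3.027, c₀ = -0.052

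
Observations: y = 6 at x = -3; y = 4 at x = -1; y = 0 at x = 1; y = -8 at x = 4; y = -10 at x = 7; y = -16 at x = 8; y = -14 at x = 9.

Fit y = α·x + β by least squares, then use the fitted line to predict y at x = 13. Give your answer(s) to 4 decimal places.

ŷ = -22.7722

With design matrix M, MᵀM = [[221, 25]; [25, 7]] and Mᵀy = [-378, -38]ᵀ.
Eliminating β: 7·(row 1) − 25·(row 2) gives 922·α = 7·(-378) − 25·(-38) = -1696, so α = -848/461.
Then β = ((-38) − 25·(-848/461))/7 = 526/461.
At x = 13: ŷ = (-848/461)·(13) + (526/461)·(1) = -10498/461.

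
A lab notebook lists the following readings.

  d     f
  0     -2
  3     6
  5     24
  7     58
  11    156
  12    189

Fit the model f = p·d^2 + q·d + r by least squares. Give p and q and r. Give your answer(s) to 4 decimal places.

p = 1.4931, q = -2.0254, r = -1.9407

Compute the Gram sums: Σd^2·d^2 = 38484, Σd^2·d = 3554, Σd^2 = 348, Σd·d = 348, Σd = 38, Σ1 = 6.
Right-hand side: Σd^2·f = 49588, Σd·f = 4528, Σf = 431.
Normal equations: [[38484, 3554, 348]; [3554, 348, 38]; [348, 38, 6]]·[p, q, r]ᵀ = [49588, 4528, 431]ᵀ.
Inverting the 3×3 Gram matrix, [p, q, r]ᵀ = [63473/42510, -2870/1417, -82499/42510]ᵀ.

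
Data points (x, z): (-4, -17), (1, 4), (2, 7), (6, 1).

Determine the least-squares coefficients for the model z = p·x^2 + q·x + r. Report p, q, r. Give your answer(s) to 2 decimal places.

Entries of AᵀA: Σx^2·x^2 = 1569, Σx^2·x = 161, Σx^2 = 57, Σx·x = 57, Σx = 5, Σ1 = 4.
Right-hand side: Σx^2·z = -204, Σx·z = 92, Σz = -5.
Solving the 3×3 system (Gaussian elimination) gives p = -3111/6070, q = 17253/6070, r = 7589/3035.

p = -0.51, q = 2.84, r = 2.50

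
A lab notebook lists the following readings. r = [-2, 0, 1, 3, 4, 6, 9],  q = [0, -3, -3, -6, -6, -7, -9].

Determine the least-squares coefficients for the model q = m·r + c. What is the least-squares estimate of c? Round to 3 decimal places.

Sums needed: Σr·r = 147, Σr = 21, Σ1 = 7.
Right-hand side: Σr·q = -168, Σq = -34.
Normal equations: [[147, 21]; [21, 7]]·[m, c]ᵀ = [-168, -34]ᵀ.
Δ = 147·7 − 21² = 588.
m = ((-168)·7 − 21·(-34))/588 = -11/14; c = (147·(-34) − 21·(-168))/588 = -5/2.

c = -2.500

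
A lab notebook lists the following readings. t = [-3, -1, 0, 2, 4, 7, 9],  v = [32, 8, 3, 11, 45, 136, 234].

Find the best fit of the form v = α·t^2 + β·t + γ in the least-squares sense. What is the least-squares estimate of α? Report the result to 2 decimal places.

α = 3.00

Setting ∂/∂α … = 0 gives: 9316·α + 1116·β + 160·γ = 26678;  1116·α + 160·β + 18·γ = 3156;  160·α + 18·β + 7·γ = 469.
Row-reducing yields α = 192823/64344, β = -30447/21448, γ = 69271/32172.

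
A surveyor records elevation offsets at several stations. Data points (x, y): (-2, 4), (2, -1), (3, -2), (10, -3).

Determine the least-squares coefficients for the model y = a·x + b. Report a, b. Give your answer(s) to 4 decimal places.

Normal-equation sums: Σx·x = 117, Σx = 13, Σ1 = 4.
And Σx·y = -46, Σy = -2.
Normal equations: [[117, 13]; [13, 4]]·[a, b]ᵀ = [-46, -2]ᵀ.
det = 117·4 − 13² = 299.
a = ((-46)·4 − 13·(-2))/299 = -158/299; b = (117·(-2) − 13·(-46))/299 = 28/23.

a = -0.5284, b = 1.2174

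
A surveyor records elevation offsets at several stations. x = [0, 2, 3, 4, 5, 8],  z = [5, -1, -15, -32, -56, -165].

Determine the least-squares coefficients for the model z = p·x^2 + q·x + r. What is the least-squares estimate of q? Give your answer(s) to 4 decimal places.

Compute the Gram sums: Σx^2·x^2 = 5074, Σx^2·x = 736, Σx^2 = 118, Σx·x = 118, Σx = 22, Σ1 = 6.
For Mᵀz: Σx^2·z = -12611, Σx·z = -1775, Σz = -264.
Row-reducing yields p = -209/70, q = 37/14, r = 176/35.

q = 2.6429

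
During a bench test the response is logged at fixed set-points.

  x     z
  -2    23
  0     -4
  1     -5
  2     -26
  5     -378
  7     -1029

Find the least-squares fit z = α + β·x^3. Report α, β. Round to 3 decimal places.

With design matrix M, MᵀM = [[6, 469]; [469, 133403]] and Mᵀz = [-1419, -400594]ᵀ.
Δ = 6·133403 − 469² = 580457.
α = ((-1419)·133403 − 469·(-400594))/580457 = -1420271/580457; β = (6·(-400594) − 469·(-1419))/580457 = -1738053/580457.

α = -2.447, β = -2.994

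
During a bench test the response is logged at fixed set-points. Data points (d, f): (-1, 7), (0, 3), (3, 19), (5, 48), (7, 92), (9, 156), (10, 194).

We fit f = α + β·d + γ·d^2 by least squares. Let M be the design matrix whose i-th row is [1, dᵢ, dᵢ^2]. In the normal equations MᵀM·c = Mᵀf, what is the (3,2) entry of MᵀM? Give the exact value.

2223

Row 3 ↔ basis d^2, column 2 ↔ basis d, so (MᵀM)_{3,2} = Σᵢ (d^2)·(d) = (1)·(-1) + (0)·(0) + (9)·(3) + (25)·(5) + (49)·(7) + (81)·(9) + (100)·(10) = 2223.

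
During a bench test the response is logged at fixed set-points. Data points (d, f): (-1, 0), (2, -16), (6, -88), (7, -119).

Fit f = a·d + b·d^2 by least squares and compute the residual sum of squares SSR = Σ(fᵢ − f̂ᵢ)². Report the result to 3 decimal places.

From the data, Σd·d = 90, Σd·d^2 = 566, Σd^2·d^2 = 3714.
Right-hand side: Σd·f = -1393, Σd^2·f = -9063.
Determinant 90·3714 − 566² = 13904.
a = ((-1393)·3714 − 566·(-9063))/13904 = -5493/1738; b = (90·(-9063) − 566·(-1393))/13904 = -1702/869.
Residuals: -2089/1738, -1603/869, 1279/869, -1575/1738; SSR = 13617/1738.

SSR = 7.835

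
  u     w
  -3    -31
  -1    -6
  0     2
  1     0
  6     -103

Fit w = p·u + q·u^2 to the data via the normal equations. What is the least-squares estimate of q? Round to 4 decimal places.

Entries of AᵀA: Σu·u = 47, Σu·u^2 = 189, Σu^2·u^2 = 1379.
Right-hand side: Σu·w = -519, Σu^2·w = -3993.
Normal equations: [[47, 189]; [189, 1379]]·[p, q]ᵀ = [-519, -3993]ᵀ.
Δ = 47·1379 − 189² = 29092.
p = ((-519)·1379 − 189·(-3993))/29092 = 1392/1039; q = (47·(-3993) − 189·(-519))/29092 = -22395/7273.

q = -3.0792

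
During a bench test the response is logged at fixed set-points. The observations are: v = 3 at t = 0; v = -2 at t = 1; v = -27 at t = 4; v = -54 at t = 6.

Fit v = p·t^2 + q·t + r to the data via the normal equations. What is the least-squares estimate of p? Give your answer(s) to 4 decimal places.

p = -0.9802

Normal-equation sums: Σt^2·t^2 = 1553, Σt^2·t = 281, Σt^2 = 53, Σt·t = 53, Σt = 11, Σ1 = 4.
For Aᵀv: Σt^2·v = -2378, Σt·v = -434, Σv = -80.
AᵀA·[p, q, r]ᵀ = Aᵀv becomes [[1553, 281, 53]; [281, 53, 11]; [53, 11, 4]]·[p, q, r]ᵀ = [-2378, -434, -80]ᵀ.
Row-reducing yields p = -347/354, q = -1267/354, r = 167/59.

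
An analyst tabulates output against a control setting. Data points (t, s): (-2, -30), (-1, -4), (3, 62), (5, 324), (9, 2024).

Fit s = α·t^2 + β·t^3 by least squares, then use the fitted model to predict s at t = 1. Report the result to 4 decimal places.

Entries of AᵀA: Σt^2·t^2 = 7284, Σt^2·t^3 = 62384, Σt^3·t^3 = 547860.
Right-hand side: Σt^2·s = 172478, Σt^3·s = 1517914.
So AᵀA·[α, β]ᵀ = Aᵀs: [[7284, 62384]; [62384, 547860]]·[α, β]ᵀ = [172478, 1517914]ᵀ.
Eliminating β: 547860·(row 1) − 62384·(row 2) gives 98848784·α = 547860·172478 − 62384·1517914 = -199749896, so α = -24968737/12356098.
Then β = (1517914 − 62384·(-24968737/12356098))/547860 = 37077253/12356098.
At t = 1: ŝ = (-24968737/12356098)·(1) + (37077253/12356098)·(1) = 6054258/6178049.

ŝ = 0.9800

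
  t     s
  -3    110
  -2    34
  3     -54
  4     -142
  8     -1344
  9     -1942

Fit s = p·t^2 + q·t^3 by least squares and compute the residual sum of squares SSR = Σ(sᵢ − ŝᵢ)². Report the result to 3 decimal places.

SSR = 11.127

With design matrix M, MᵀM = [[11091, 92809]; [92809, 799203]] and Mᵀs = [-244950, -2117634]ᵀ.
Determinant 11091·799203 − 92809² = 250449992.
p = ((-244950)·799203 − 92809·(-2117634))/250449992 = 96339882/31306249; q = (11091·(-2117634) − 92809·(-244950))/250449992 = -94139268/31306249.
Residuals: 34868216/31306249, -74061206/31306249, -15836148/31306249, 37987682/31306249, -42045888/31306249, 27260372/31306249; SSR = 348354952/31306249.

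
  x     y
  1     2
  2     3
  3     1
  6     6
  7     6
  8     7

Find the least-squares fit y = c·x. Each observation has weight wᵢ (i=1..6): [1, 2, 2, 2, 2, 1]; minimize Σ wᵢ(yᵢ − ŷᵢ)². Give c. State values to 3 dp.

AᵀWA·[c]ᵀ = AᵀWy reads: 261·c = 232.
(Σwᵢ·x·x = 261, Σwᵢ·x·y = 232.)
Hence c = 232 / 261 ≈ 0.888889.

c = 0.889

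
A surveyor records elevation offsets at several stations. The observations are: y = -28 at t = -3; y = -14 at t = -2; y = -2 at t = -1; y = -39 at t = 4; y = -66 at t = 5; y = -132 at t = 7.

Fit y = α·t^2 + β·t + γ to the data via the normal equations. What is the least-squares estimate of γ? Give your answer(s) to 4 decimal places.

Normal-equation sums: Σt^2·t^2 = 3380, Σt^2·t = 496, Σt^2 = 104, Σt·t = 104, Σt = 10, Σ1 = 6.
And Σt^2·y = -9052, Σt·y = -1296, Σy = -281.
MᵀM·[α, β, γ]ᵀ = Mᵀy becomes [[3380, 496, 104]; [496, 104, 10]; [104, 10, 6]]·[α, β, γ]ᵀ = [-9052, -1296, -281]ᵀ.
Inverting the 3×3 Gram matrix, [α, β, γ]ᵀ = [-36791/12615, 32753/25230, 6538/4205]ᵀ.

γ = 1.5548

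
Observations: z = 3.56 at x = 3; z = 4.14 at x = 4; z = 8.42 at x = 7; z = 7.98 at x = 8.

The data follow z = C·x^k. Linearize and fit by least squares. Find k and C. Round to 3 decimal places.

k = 0.936, C = 1.223

Taking logs, ln z = k·ln x + ln C, so regress ln z on ln x.
AᵀA = [[11.2394, 6.5103]; [6.5103, 4]], rhs = [11.8293, 6.8980]ᵀ  (here Σln x = 6.5103, Σ(ln x)² = 11.2394, Σln z = 6.8980, Σln x·ln z = 11.8293).
Solving (det = 2.5742): k = 0.93604, ln C = 0.20104, so C = exp(0.20104) = 1.22267.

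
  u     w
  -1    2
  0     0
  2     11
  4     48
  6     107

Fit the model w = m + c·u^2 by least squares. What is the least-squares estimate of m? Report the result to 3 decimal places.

m = -0.516

The normal equations are: 5·m + 57·c = 168;  57·m + 1569·c = 4666.
(Σ1 = 5, Σu^2 = 57, Σu^2·u^2 = 1569, Σw = 168, Σu^2·w = 4666.)
Determinant 5·1569 − 57² = 4596.
m = (168·1569 − 57·4666)/4596 = -395/766; c = (5·4666 − 57·168)/4596 = 6877/2298.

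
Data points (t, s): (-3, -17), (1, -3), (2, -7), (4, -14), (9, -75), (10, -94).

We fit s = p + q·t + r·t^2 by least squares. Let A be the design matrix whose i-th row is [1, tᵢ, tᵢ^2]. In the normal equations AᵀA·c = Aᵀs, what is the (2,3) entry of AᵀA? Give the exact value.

1775

Row 2 ↔ basis t, column 3 ↔ basis t^2, so (AᵀA)_{2,3} = Σᵢ (t)·(t^2) = (-3)·(9) + (1)·(1) + (2)·(4) + (4)·(16) + (9)·(81) + (10)·(100) = 1775.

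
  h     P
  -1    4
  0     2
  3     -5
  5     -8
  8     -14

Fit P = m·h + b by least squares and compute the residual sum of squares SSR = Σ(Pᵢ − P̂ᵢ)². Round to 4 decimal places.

Setting ∂/∂m … = 0 gives: 99·m + 15·b = -171;  15·m + 5·b = -21.
Determinant 99·5 − 15² = 270.
m = ((-171)·5 − 15·(-21))/270 = -2; b = (99·(-21) − 15·(-171))/270 = 9/5.
Residuals: 1/5, 1/5, -4/5, 1/5, 1/5; SSR = 4/5.

SSR = 0.8000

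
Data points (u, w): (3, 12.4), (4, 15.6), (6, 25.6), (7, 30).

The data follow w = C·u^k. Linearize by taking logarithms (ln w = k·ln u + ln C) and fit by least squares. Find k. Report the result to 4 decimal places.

Linearized form: ln w = k·ln u + ln C. From the 4 transformed points,
Σln u = 6.2226, Σ(ln u)² = 10.1257, Σln w = 11.9088, Σln u·ln w = 19.0029.
Equations: 10.1257·k + 6.2226·ln C = 19.0029;  6.2226·k + 4·ln C = 11.9088.
Δ = 10.1257·4 − (6.2226)² = 1.7825; k = (19.0029·4 − 6.2226·11.9088)/1.7825 = 1.07061, ln C = (10.1257·11.9088 − 6.2226·19.0029)/1.7825 = 1.31170.

k = 1.0706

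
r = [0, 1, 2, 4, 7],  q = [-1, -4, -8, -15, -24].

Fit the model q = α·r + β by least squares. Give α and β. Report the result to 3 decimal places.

From the data, Σr·r = 70, Σr = 14, Σ1 = 5.
Moment sums: Σr·q = -248, Σq = -52.
Normal equations: [[70, 14]; [14, 5]]·[α, β]ᵀ = [-248, -52]ᵀ.
Δ = 70·5 − 14² = 154.
α = ((-248)·5 − 14·(-52))/154 = -256/77; β = (70·(-52) − 14·(-248))/154 = -12/11.

α = -3.325, β = -1.091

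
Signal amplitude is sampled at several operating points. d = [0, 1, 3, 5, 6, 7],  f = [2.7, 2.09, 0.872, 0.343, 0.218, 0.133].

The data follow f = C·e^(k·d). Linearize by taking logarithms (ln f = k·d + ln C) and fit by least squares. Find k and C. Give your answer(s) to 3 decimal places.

k = -0.438, C = 3.012

Linearized form: ln f = k·d + ln C. From the 6 transformed points,
Σd = 22.0000, Σ(d)² = 120.0000, Σln f = -3.0172, Σd·ln f = -28.2853.
Equations: 120.0000·k + 22.0000·ln C = -28.2853;  22.0000·k + 6·ln C = -3.0172.
Slope k = (n·Σd·ln f − Σd·Σln f)/(n·Σ(d)² − (Σd)²) = (6·-28.2853 − 22.0000·-3.0172)/236.0000 = -0.43785; ln C = (Σln f − k·Σd)/n = 1.10257, so C = exp(1.10257) = 3.01190.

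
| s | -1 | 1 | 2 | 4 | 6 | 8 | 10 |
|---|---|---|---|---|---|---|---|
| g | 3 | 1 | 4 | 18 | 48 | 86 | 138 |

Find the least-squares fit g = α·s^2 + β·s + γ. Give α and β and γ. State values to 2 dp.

The normal system MᵀM·[α, β, γ]ᵀ = Mᵀg is [[15666, 1800, 222]; [1800, 222, 30]; [222, 30, 7]]·[α, β, γ]ᵀ = [21340, 2434, 298]ᵀ.
Inverting the 3×3 Gram matrix, [α, β, γ]ᵀ = [75314/50043, -64399/50043, 5956/16681]ᵀ.

α = 1.50, β = -1.29, γ = 0.36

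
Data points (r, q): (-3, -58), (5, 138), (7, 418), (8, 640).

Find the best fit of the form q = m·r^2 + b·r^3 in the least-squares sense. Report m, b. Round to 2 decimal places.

Forming XᵀX = [[7203, 52457]; [52457, 396147]] and Xᵀq = [64370, 489870]ᵀ gives XᵀX·[m, b]ᵀ = Xᵀq.
Determinant 7203·396147 − 52457² = 101709992.
m = (64370·396147 − 52457·489870)/101709992 = -24641025/12713749; b = (7203·489870 − 52457·64370)/101709992 = 18984565/12713749.

m = -1.94, b = 1.49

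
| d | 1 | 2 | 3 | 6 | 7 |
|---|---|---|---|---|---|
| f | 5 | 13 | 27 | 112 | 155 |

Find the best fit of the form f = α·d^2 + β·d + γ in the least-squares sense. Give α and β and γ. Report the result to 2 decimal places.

Entries of AᵀA: Σd^2·d^2 = 3795, Σd^2·d = 595, Σd^2 = 99, Σd·d = 99, Σd = 19, Σ1 = 5.
And Σd^2·f = 11927, Σd·f = 1869, Σf = 312.
Row-reducing yields α = 5695/1624, β = -5083/1624, γ = 1973/406.

α = 3.51, β = -3.13, γ = 4.86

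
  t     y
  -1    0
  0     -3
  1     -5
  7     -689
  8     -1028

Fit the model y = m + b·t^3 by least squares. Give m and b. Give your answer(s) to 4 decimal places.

With design matrix M, MᵀM = [[5, 855]; [855, 379795]] and Mᵀy = [-1725, -762668]ᵀ.
Eliminating b: 379795·(row 1) − 855·(row 2) gives 1167950·m = 379795·(-1725) − 855·(-762668) = -3065235, so m = -613047/233590.
Then b = ((-762668) − 855·(-613047/233590))/379795 = -467693/233590.

m = -2.6245, b = -2.0022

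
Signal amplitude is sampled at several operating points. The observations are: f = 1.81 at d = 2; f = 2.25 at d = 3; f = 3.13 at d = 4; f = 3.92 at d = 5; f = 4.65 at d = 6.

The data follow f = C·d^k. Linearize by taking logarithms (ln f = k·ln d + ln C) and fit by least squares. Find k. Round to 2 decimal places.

Let Y = ln f. Fitting Y = k·ln d + ln C by least squares:
Sums: Σln d = 6.5793, Σ(ln d)² = 9.4099, Σln f = 5.4482, Σln d·ln f = 7.8363.
Normal system: [[9.4099, 6.5793]; [6.5793, 5]]·[k, ln C]ᵀ = [7.8363, 5.4482]ᵀ.
Δ = 9.4099·5 − (6.5793)² = 3.7630; k = (7.8363·5 − 6.5793·5.4482)/3.7630 = 0.88656, ln C = (9.4099·5.4482 − 6.5793·7.8363)/3.7630 = -0.07693.

k = 0.89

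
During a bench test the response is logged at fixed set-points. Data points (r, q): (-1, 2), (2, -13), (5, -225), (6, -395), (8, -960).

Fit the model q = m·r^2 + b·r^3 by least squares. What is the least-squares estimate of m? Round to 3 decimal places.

With design matrix A, AᵀA = [[6034, 43700]; [43700, 324490]] and Aᵀq = [-81335, -605071]ᵀ.
Δ = 6034·324490 − 43700² = 48282660.
m = ((-81335)·324490 − 43700·(-605071))/48282660 = 1640285/1609422; b = (6034·(-605071) − 43700·(-81335))/48282660 = -16109819/8047110.

m = 1.019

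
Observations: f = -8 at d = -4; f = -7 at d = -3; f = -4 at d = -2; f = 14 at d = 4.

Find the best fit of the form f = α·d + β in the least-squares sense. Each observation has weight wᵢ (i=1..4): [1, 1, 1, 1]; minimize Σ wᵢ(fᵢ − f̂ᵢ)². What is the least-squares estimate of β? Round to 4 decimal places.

The normal equations are: 45·α + (-5)·β = 117;  (-5)·α + 4·β = -5.
Eliminating β: 4·(row 1) − (-5)·(row 2) gives 155·α = 4·117 − (-5)·(-5) = 443, so α = 443/155.
Then β = ((-5) − (-5)·(443/155))/4 = 72/31.

β = 2.3226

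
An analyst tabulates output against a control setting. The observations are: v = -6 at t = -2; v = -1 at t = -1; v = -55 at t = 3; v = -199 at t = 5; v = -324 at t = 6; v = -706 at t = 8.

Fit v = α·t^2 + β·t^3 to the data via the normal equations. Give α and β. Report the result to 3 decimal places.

Normal-equation sums: Σt^2·t^2 = 6115, Σt^2·t^3 = 43879, Σt^3·t^3 = 325219.
Right-hand side: Σt^2·v = -62343, Σt^3·v = -457767.
So MᵀM·[α, β]ᵀ = Mᵀv: [[6115, 43879]; [43879, 325219]]·[α, β]ᵀ = [-62343, -457767]ᵀ.
Eliminating β: 325219·(row 1) − 43879·(row 2) gives 63347544·α = 325219·(-62343) − 43879·(-457767) = -188769924, so α = -5243609/1759654.
Then β = ((-457767) − 43879·(-5243609/1759654))/325219 = -1769353/1759654.

α = -2.980, β = -1.006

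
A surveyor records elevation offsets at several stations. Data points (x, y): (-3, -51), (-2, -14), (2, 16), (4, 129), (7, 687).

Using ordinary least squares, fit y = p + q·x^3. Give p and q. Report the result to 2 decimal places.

The normal equations are: 5·p + 380·q = 767;  380·p + 122602·q = 245514.
(Σ1 = 5, Σx^3 = 380, Σx^3·x^3 = 122602, Σy = 767, Σx^3·y = 245514.)
Δ = 5·122602 − 380² = 468610.
p = (767·122602 − 380·245514)/468610 = 370207/234305; q = (5·245514 − 380·767)/468610 = 93611/46861.

p = 1.58, q = 2.00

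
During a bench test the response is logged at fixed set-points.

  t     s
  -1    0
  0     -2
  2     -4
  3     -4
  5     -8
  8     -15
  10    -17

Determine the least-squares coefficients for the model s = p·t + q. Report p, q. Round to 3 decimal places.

Entries of MᵀM: Σt·t = 203, Σt = 27, Σ1 = 7.
Moment sums: Σt·s = -350, Σs = -50.
MᵀM·[p, q]ᵀ = Mᵀs becomes [[203, 27]; [27, 7]]·[p, q]ᵀ = [-350, -50]ᵀ.
Δ = 203·7 − 27² = 692.
p = ((-350)·7 − 27·(-50))/692 = -275/173; q = (203·(-50) − 27·(-350))/692 = -175/173.

p = -1.590, q = -1.012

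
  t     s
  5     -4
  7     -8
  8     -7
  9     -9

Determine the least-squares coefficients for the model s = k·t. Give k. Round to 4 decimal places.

The normal equations are: 219·k = -213.
k = (-213)/219 = -0.972603.

k = -0.9726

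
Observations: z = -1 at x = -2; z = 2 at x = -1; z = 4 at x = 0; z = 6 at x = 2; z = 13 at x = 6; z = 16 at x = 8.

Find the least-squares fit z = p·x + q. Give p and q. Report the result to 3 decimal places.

With design matrix A, AᵀA = [[109, 13]; [13, 6]] and Aᵀz = [218, 40]ᵀ.
Δ = 109·6 − 13² = 485.
p = (218·6 − 13·40)/485 = 788/485; q = (109·40 − 13·218)/485 = 1526/485.

p = 1.625, q = 3.146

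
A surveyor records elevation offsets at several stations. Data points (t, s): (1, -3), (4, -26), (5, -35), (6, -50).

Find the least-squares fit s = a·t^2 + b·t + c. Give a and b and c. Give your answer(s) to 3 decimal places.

a = -0.967, b = -2.508, c = 0.387

Normal-equation sums: Σt^2·t^2 = 2178, Σt^2·t = 406, Σt^2 = 78, Σt·t = 78, Σt = 16, Σ1 = 4.
For Aᵀs: Σt^2·s = -3094, Σt·s = -582, Σs = -114.
Solving the 3×3 system (Gaussian elimination) gives a = -175/181, b = -454/181, c = 70/181.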